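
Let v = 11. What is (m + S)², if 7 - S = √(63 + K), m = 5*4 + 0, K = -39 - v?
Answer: (27 - √13)² ≈ 547.30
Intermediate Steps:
K = -50 (K = -39 - 1*11 = -39 - 11 = -50)
m = 20 (m = 20 + 0 = 20)
S = 7 - √13 (S = 7 - √(63 - 50) = 7 - √13 ≈ 3.3944)
(m + S)² = (20 + (7 - √13))² = (27 - √13)²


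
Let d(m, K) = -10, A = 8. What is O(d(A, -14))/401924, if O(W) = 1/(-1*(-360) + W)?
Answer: 1/140673400 ≈ 7.1087e-9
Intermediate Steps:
O(W) = 1/(360 + W)
O(d(A, -14))/401924 = 1/((360 - 10)*401924) = (1/401924)/350 = (1/350)*(1/401924) = 1/140673400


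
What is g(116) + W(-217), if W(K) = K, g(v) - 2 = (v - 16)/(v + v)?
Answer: -12445/58 ≈ -214.57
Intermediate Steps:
g(v) = 2 + (-16 + v)/(2*v) (g(v) = 2 + (v - 16)/(v + v) = 2 + (-16 + v)/((2*v)) = 2 + (-16 + v)*(1/(2*v)) = 2 + (-16 + v)/(2*v))
g(116) + W(-217) = (5/2 - 8/116) - 217 = (5/2 - 8*1/116) - 217 = (5/2 - 2/29) - 217 = 141/58 - 217 = -12445/58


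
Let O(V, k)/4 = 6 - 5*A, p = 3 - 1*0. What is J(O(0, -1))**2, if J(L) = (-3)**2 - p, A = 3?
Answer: 36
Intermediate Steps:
p = 3 (p = 3 + 0 = 3)
O(V, k) = -36 (O(V, k) = 4*(6 - 5*3) = 4*(6 - 15) = 4*(-9) = -36)
J(L) = 6 (J(L) = (-3)**2 - 1*3 = 9 - 3 = 6)
J(O(0, -1))**2 = 6**2 = 36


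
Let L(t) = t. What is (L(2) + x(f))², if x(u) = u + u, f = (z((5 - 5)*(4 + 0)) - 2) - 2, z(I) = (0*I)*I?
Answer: 36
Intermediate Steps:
z(I) = 0 (z(I) = 0*I = 0)
f = -4 (f = (0 - 2) - 2 = -2 - 2 = -4)
x(u) = 2*u
(L(2) + x(f))² = (2 + 2*(-4))² = (2 - 8)² = (-6)² = 36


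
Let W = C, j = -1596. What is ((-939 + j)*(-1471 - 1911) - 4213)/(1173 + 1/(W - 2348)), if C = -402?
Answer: 23565181750/3225749 ≈ 7305.3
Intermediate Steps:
W = -402
((-939 + j)*(-1471 - 1911) - 4213)/(1173 + 1/(W - 2348)) = ((-939 - 1596)*(-1471 - 1911) - 4213)/(1173 + 1/(-402 - 2348)) = (-2535*(-3382) - 4213)/(1173 + 1/(-2750)) = (8573370 - 4213)/(1173 - 1/2750) = 8569157/(3225749/2750) = 8569157*(2750/3225749) = 23565181750/3225749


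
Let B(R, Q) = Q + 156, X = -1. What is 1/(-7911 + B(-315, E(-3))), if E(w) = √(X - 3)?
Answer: -7755/60140029 - 2*I/60140029 ≈ -0.00012895 - 3.3256e-8*I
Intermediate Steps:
E(w) = 2*I (E(w) = √(-1 - 3) = √(-4) = 2*I)
B(R, Q) = 156 + Q
1/(-7911 + B(-315, E(-3))) = 1/(-7911 + (156 + 2*I)) = 1/(-7755 + 2*I) = (-7755 - 2*I)/60140029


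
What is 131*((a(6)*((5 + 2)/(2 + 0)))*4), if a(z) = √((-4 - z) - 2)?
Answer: 3668*I*√3 ≈ 6353.2*I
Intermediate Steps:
a(z) = √(-6 - z)
131*((a(6)*((5 + 2)/(2 + 0)))*4) = 131*((√(-6 - 1*6)*((5 + 2)/(2 + 0)))*4) = 131*((√(-6 - 6)*(7/2))*4) = 131*((√(-12)*(7*(½)))*4) = 131*(((2*I*√3)*(7/2))*4) = 131*((7*I*√3)*4) = 131*(28*I*√3) = 3668*I*√3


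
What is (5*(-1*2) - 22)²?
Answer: 1024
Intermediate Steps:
(5*(-1*2) - 22)² = (5*(-2) - 22)² = (-10 - 22)² = (-32)² = 1024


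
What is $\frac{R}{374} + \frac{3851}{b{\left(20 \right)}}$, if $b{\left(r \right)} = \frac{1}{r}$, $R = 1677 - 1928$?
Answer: $\frac{28805229}{374} \approx 77019.0$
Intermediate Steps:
$R = -251$ ($R = 1677 - 1928 = -251$)
$\frac{R}{374} + \frac{3851}{b{\left(20 \right)}} = - \frac{251}{374} + \frac{3851}{\frac{1}{20}} = \left(-251\right) \frac{1}{374} + 3851 \frac{1}{\frac{1}{20}} = - \frac{251}{374} + 3851 \cdot 20 = - \frac{251}{374} + 77020 = \frac{28805229}{374}$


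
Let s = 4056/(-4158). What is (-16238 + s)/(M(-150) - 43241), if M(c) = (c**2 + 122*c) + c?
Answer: 11253610/27159363 ≈ 0.41435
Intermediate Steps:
M(c) = c**2 + 123*c
s = -676/693 (s = 4056*(-1/4158) = -676/693 ≈ -0.97547)
(-16238 + s)/(M(-150) - 43241) = (-16238 - 676/693)/(-150*(123 - 150) - 43241) = -11253610/(693*(-150*(-27) - 43241)) = -11253610/(693*(4050 - 43241)) = -11253610/693/(-39191) = -11253610/693*(-1/39191) = 11253610/27159363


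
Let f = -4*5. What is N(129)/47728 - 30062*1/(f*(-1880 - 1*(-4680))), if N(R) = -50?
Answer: 44749973/83524000 ≈ 0.53577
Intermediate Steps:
f = -20
N(129)/47728 - 30062*1/(f*(-1880 - 1*(-4680))) = -50/47728 - 30062*(-1/(20*(-1880 - 1*(-4680)))) = -50*1/47728 - 30062*(-1/(20*(-1880 + 4680))) = -25/23864 - 30062/((-20*2800)) = -25/23864 - 30062/(-56000) = -25/23864 - 30062*(-1/56000) = -25/23864 + 15031/28000 = 44749973/83524000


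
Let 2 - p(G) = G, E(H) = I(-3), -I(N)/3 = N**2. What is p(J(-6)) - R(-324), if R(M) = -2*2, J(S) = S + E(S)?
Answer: 39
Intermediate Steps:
I(N) = -3*N**2
E(H) = -27 (E(H) = -3*(-3)**2 = -3*9 = -27)
J(S) = -27 + S (J(S) = S - 27 = -27 + S)
R(M) = -4
p(G) = 2 - G
p(J(-6)) - R(-324) = (2 - (-27 - 6)) - 1*(-4) = (2 - 1*(-33)) + 4 = (2 + 33) + 4 = 35 + 4 = 39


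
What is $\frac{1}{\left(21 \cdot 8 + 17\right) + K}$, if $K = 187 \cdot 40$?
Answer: $\frac{1}{7665} \approx 0.00013046$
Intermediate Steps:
$K = 7480$
$\frac{1}{\left(21 \cdot 8 + 17\right) + K} = \frac{1}{\left(21 \cdot 8 + 17\right) + 7480} = \frac{1}{\left(168 + 17\right) + 7480} = \frac{1}{185 + 7480} = \frac{1}{7665}$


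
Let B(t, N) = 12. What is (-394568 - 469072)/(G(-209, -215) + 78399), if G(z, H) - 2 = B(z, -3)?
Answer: -863640/78413 ≈ -11.014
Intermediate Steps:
G(z, H) = 14 (G(z, H) = 2 + 12 = 14)
(-394568 - 469072)/(G(-209, -215) + 78399) = (-394568 - 469072)/(14 + 78399) = -863640/78413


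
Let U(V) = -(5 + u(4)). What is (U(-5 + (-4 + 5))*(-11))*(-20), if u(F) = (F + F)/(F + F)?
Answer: -1320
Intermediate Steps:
u(F) = 1 (u(F) = (2*F)/((2*F)) = (2*F)*(1/(2*F)) = 1)
U(V) = -6 (U(V) = -(5 + 1) = -1*6 = -6)
(U(-5 + (-4 + 5))*(-11))*(-20) = -6*(-11)*(-20) = 66*(-20) = -1320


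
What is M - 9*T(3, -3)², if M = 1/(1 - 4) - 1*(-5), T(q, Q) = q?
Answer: -229/3 ≈ -76.333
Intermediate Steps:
M = 14/3 (M = 1/(-3) + 5 = -⅓ + 5 = 14/3 ≈ 4.6667)
M - 9*T(3, -3)² = 14/3 - 9*3² = 14/3 - 9*9 = 14/3 - 81 = -229/3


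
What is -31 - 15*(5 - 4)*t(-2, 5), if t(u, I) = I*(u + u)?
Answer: 269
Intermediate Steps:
t(u, I) = 2*I*u (t(u, I) = I*(2*u) = 2*I*u)
-31 - 15*(5 - 4)*t(-2, 5) = -31 - 15*(5 - 4)*2*5*(-2) = -31 - 15*(-20) = -31 + 300 = 269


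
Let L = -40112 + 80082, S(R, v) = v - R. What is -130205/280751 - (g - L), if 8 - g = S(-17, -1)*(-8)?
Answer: 11183305129/280751 ≈ 39834.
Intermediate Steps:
L = 39970
g = 136 (g = 8 - (-1 - 1*(-17))*(-8) = 8 - (-1 + 17)*(-8) = 8 - 16*(-8) = 8 - 1*(-128) = 8 + 128 = 136)
-130205/280751 - (g - L) = -130205/280751 - (136 - 1*39970) = -130205*1/280751 - (136 - 39970) = -130205/280751 - 1*(-39834) = -130205/280751 + 39834 = 11183305129/280751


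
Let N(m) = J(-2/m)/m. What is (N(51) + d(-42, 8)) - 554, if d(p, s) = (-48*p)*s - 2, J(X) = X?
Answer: 40502770/2601 ≈ 15572.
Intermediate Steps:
N(m) = -2/m**2 (N(m) = (-2/m)/m = -2/m**2)
d(p, s) = -2 - 48*p*s (d(p, s) = -48*p*s - 2 = -2 - 48*p*s)
(N(51) + d(-42, 8)) - 554 = (-2/51**2 + (-2 - 48*(-42)*8)) - 554 = (-2*1/2601 + (-2 + 16128)) - 554 = (-2/2601 + 16126) - 554 = 41943724/2601 - 554 = 40502770/2601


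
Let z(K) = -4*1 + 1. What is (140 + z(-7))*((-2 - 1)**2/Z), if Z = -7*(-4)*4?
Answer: 1233/112 ≈ 11.009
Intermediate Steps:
z(K) = -3 (z(K) = -4 + 1 = -3)
Z = 112 (Z = 28*4 = 112)
(140 + z(-7))*((-2 - 1)**2/Z) = (140 - 3)*((-2 - 1)**2/112) = 137*((-3)**2*(1/112)) = 137*(9*(1/112)) = 137*(9/112) = 1233/112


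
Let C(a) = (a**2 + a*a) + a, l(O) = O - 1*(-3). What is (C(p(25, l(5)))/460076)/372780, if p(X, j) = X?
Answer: 85/11433808752 ≈ 7.4341e-9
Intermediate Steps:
l(O) = 3 + O (l(O) = O + 3 = 3 + O)
C(a) = a + 2*a**2 (C(a) = (a**2 + a**2) + a = 2*a**2 + a = a + 2*a**2)
(C(p(25, l(5)))/460076)/372780 = ((25*(1 + 2*25))/460076)/372780 = ((25*(1 + 50))*(1/460076))*(1/372780) = ((25*51)*(1/460076))*(1/372780) = (1275*(1/460076))*(1/372780) = (1275/460076)*(1/372780) = 85/11433808752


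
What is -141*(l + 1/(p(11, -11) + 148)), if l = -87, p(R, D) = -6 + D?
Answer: 1606836/131 ≈ 12266.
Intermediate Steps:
-141*(l + 1/(p(11, -11) + 148)) = -141*(-87 + 1/((-6 - 11) + 148)) = -141*(-87 + 1/(-17 + 148)) = -141*(-87 + 1/131) = -141*(-11396/131) = 1606836/131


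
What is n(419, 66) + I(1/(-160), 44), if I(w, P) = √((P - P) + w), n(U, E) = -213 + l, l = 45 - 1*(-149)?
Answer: -19 + I*√10/40 ≈ -19.0 + 0.079057*I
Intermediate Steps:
l = 194 (l = 45 + 149 = 194)
n(U, E) = -19 (n(U, E) = -213 + 194 = -19)
I(w, P) = √w (I(w, P) = √(0 + w) = √w)
n(419, 66) + I(1/(-160), 44) = -19 + √(1/(-160)) = -19 + √(-1/160) = -19 + I*√10/40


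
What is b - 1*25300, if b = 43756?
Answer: 18456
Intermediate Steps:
b - 1*25300 = 43756 - 1*25300 = 43756 - 25300 = 18456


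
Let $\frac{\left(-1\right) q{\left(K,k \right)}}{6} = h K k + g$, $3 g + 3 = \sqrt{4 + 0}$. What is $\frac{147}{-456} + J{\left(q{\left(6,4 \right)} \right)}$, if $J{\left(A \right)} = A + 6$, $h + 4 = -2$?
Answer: $\frac{132495}{152} \approx 871.68$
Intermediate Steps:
$h = -6$ ($h = -4 - 2 = -6$)
$g = - \frac{1}{3}$ ($g = -1 + \frac{\sqrt{4 + 0}}{3} = -1 + \frac{\sqrt{4}}{3} = -1 + \frac{1}{3} \cdot 2 = -1 + \frac{2}{3} = - \frac{1}{3} \approx -0.33333$)
$q{\left(K,k \right)} = 2 + 36 K k$ ($q{\left(K,k \right)} = - 6 \left(- 6 K k - \frac{1}{3}\right) = - 6 \left(- \frac{1}{3} - 6 K k\right) = 2 + 36 K k$)
$J{\left(A \right)} = 6 + A$
$\frac{147}{-456} + J{\left(q{\left(6,4 \right)} \right)} = \frac{147}{-456} + \left(6 + \left(2 + 36 \cdot 6 \cdot 4\right)\right) = 147 \left(- \frac{1}{456}\right) + \left(6 + \left(2 + 864\right)\right) = - \frac{49}{152} + \left(6 + 866\right) = - \frac{49}{152} + 872 = \frac{132495}{152}$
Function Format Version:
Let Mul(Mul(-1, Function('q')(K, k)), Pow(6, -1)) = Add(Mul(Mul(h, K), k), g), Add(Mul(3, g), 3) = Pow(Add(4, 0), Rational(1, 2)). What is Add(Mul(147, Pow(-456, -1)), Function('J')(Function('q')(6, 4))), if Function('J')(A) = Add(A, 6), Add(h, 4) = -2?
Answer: Rational(132495, 152) ≈ 871.68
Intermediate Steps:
h = -6 (h = Add(-4, -2) = -6)
g = Rational(-1, 3) (g = Add(-1, Mul(Rational(1, 3), Pow(Add(4, 0), Rational(1, 2)))) = Add(-1, Mul(Rational(1, 3), Pow(4, Rational(1, 2)))) = Add(-1, Mul(Rational(1, 3), 2)) = Add(-1, Rational(2, 3)) = Rational(-1, 3) ≈ -0.33333)
Function('q')(K, k) = Add(2, Mul(36, K, k)) (Function('q')(K, k) = Mul(-6, Add(Mul(Mul(-6, K), k), Rational(-1, 3))) = Mul(-6, Add(Mul(-6, K, k), Rational(-1, 3))) = Mul(-6, Add(Rational(-1, 3), Mul(-6, K, k))) = Add(2, Mul(36, K, k)))
Function('J')(A) = Add(6, A)
Add(Mul(147, Pow(-456, -1)), Function('J')(Function('q')(6, 4))) = Add(Mul(147, Pow(-456, -1)), Add(6, Add(2, Mul(36, 6, 4)))) = Add(Mul(147, Rational(-1, 456)), Add(6, Add(2, 864))) = Add(Rational(-49, 152), Add(6, 866)) = Add(Rational(-49, 152), 872) = Rational(132495, 152)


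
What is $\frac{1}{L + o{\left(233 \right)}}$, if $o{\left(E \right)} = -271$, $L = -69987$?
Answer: $- \frac{1}{70258} \approx -1.4233 \cdot 10^{-5}$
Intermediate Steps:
$\frac{1}{L + o{\left(233 \right)}} = \frac{1}{-69987 - 271} = \frac{1}{-70258} = - \frac{1}{70258}$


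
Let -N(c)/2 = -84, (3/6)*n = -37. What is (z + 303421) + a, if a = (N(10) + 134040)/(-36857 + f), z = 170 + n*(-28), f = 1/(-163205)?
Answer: 919308222183089/3007623343 ≈ 3.0566e+5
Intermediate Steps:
n = -74 (n = 2*(-37) = -74)
f = -1/163205 ≈ -6.1273e-6
z = 2242 (z = 170 - 74*(-28) = 170 + 2072 = 2242)
N(c) = 168 (N(c) = -2*(-84) = 168)
a = -10951708320/3007623343 (a = (168 + 134040)/(-36857 - 1/163205) = 134208/(-6015246686/163205) = 134208*(-163205/6015246686) = -10951708320/3007623343 ≈ -3.6413)
(z + 303421) + a = (2242 + 303421) - 10951708320/3007623343 = 305663 - 10951708320/3007623343 = 919308222183089/3007623343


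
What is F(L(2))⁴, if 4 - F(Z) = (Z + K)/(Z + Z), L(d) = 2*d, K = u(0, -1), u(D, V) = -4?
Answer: 256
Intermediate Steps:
K = -4
F(Z) = 4 - (-4 + Z)/(2*Z) (F(Z) = 4 - (Z - 4)/(Z + Z) = 4 - (-4 + Z)/(2*Z))
F(L(2))⁴ = (7/2 + 2/((2*2)))⁴ = (7/2 + 2/4)⁴ = (7/2 + 2*(¼))⁴ = (7/2 + ½)⁴ = 4⁴ = 256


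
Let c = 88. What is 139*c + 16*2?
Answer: 12264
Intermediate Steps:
139*c + 16*2 = 139*88 + 16*2 = 12232 + 32 = 12264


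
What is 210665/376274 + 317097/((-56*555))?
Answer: -18794648063/1949099320 ≈ -9.6427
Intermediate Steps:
210665/376274 + 317097/((-56*555)) = 210665*(1/376274) + 317097/(-31080) = 210665/376274 + 317097*(-1/31080) = 210665/376274 - 105699/10360 = -18794648063/1949099320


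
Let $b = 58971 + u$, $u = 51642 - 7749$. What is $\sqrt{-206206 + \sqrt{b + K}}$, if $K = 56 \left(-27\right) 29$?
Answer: $\sqrt{-206206 + 2 \sqrt{14754}} \approx 453.83 i$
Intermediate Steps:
$u = 43893$
$K = -43848$ ($K = \left(-1512\right) 29 = -43848$)
$b = 102864$ ($b = 58971 + 43893 = 102864$)
$\sqrt{-206206 + \sqrt{b + K}} = \sqrt{-206206 + \sqrt{102864 - 43848}} = \sqrt{-206206 + \sqrt{59016}} = \sqrt{-206206 + 2 \sqrt{14754}}$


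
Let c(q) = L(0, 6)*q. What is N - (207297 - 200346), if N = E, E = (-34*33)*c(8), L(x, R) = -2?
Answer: 11001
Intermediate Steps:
c(q) = -2*q
E = 17952 (E = (-34*33)*(-2*8) = -1122*(-16) = 17952)
N = 17952
N - (207297 - 200346) = 17952 - (207297 - 200346) = 17952 - 1*6951 = 17952 - 6951 = 11001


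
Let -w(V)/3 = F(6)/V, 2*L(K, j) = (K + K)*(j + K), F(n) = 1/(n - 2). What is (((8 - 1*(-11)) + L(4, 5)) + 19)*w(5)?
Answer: -111/10 ≈ -11.100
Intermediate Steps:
F(n) = 1/(-2 + n)
L(K, j) = K*(K + j) (L(K, j) = ((K + K)*(j + K))/2 = ((2*K)*(K + j))/2 = (2*K*(K + j))/2 = K*(K + j))
w(V) = -3/(4*V) (w(V) = -3/((-2 + 6)*V) = -3/(4*V))
(((8 - 1*(-11)) + L(4, 5)) + 19)*w(5) = (((8 - 1*(-11)) + 4*(4 + 5)) + 19)*(-¾/5) = (((8 + 11) + 4*9) + 19)*(-¾*⅕) = ((19 + 36) + 19)*(-3/20) = (55 + 19)*(-3/20) = 74*(-3/20) = -111/10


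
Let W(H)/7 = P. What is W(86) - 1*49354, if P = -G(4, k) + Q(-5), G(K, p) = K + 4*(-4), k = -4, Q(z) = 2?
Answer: -49256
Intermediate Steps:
G(K, p) = -16 + K (G(K, p) = K - 16 = -16 + K)
P = 14 (P = -(-16 + 4) + 2 = -1*(-12) + 2 = 12 + 2 = 14)
W(H) = 98 (W(H) = 7*14 = 98)
W(86) - 1*49354 = 98 - 1*49354 = 98 - 49354 = -49256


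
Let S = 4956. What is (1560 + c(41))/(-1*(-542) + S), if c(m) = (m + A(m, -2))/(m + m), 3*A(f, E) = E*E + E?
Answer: 383885/1352508 ≈ 0.28383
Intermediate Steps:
A(f, E) = E/3 + E**2/3 (A(f, E) = (E*E + E)/3 = (E**2 + E)/3 = (E + E**2)/3 = E/3 + E**2/3)
c(m) = (2/3 + m)/(2*m) (c(m) = (m + (1/3)*(-2)*(1 - 2))/(m + m) = (m + (1/3)*(-2)*(-1))/((2*m)) = (m + 2/3)*(1/(2*m)) = (2/3 + m)*(1/(2*m)) = (2/3 + m)/(2*m))
(1560 + c(41))/(-1*(-542) + S) = (1560 + (1/6)*(2 + 3*41)/41)/(-1*(-542) + 4956) = (1560 + (1/6)*(1/41)*(2 + 123))/(542 + 4956) = (1560 + (1/6)*(1/41)*125)/5498 = (1560 + 125/246)*(1/5498) = (383885/246)*(1/5498) = 383885/1352508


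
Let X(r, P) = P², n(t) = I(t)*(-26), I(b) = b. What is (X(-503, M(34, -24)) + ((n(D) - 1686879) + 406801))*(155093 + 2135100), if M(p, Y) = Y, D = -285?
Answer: -2913336193756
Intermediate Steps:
n(t) = -26*t (n(t) = t*(-26) = -26*t)
(X(-503, M(34, -24)) + ((n(D) - 1686879) + 406801))*(155093 + 2135100) = ((-24)² + ((-26*(-285) - 1686879) + 406801))*(155093 + 2135100) = (576 + ((7410 - 1686879) + 406801))*2290193 = (576 + (-1679469 + 406801))*2290193 = (576 - 1272668)*2290193 = -1272092*2290193 = -2913336193756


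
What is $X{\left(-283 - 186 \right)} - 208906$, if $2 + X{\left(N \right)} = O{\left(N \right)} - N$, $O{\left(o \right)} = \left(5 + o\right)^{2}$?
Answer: $6857$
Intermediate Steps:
$X{\left(N \right)} = -2 + \left(5 + N\right)^{2} - N$ ($X{\left(N \right)} = -2 - \left(N - \left(5 + N\right)^{2}\right) = -2 + \left(5 + N\right)^{2} - N$)
$X{\left(-283 - 186 \right)} - 208906 = \left(-2 + \left(5 - 469\right)^{2} - \left(-283 - 186\right)\right) - 208906 = \left(-2 + \left(5 - 469\right)^{2} - -469\right) - 208906 = \left(-2 + \left(-464\right)^{2} + 469\right) - 208906 = \left(-2 + 215296 + 469\right) - 208906 = 215763 - 208906 = 6857$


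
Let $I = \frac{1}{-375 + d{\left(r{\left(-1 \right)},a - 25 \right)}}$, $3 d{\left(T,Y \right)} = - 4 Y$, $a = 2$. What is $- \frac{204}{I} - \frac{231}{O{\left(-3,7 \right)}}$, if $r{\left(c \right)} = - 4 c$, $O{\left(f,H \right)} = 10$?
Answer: $\frac{702209}{10} \approx 70221.0$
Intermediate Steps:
$d{\left(T,Y \right)} = - \frac{4 Y}{3}$ ($d{\left(T,Y \right)} = \frac{\left(-4\right) Y}{3} = - \frac{4 Y}{3}$)
$I = - \frac{3}{1033}$ ($I = \frac{1}{-375 - \frac{4 \left(2 - 25\right)}{3}} = \frac{1}{-375 - - \frac{92}{3}} = \frac{1}{-375 + \frac{92}{3}} = \frac{1}{- \frac{1033}{3}} = - \frac{3}{1033} \approx -0.0029042$)
$- \frac{204}{I} - \frac{231}{O{\left(-3,7 \right)}} = - \frac{204}{- \frac{3}{1033}} - \frac{231}{10} = \left(-204\right) \left(- \frac{1033}{3}\right) - \frac{231}{10} = 70244 - \frac{231}{10} = \frac{702209}{10}$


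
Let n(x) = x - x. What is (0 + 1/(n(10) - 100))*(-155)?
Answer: 31/20 ≈ 1.5500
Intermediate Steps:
n(x) = 0
(0 + 1/(n(10) - 100))*(-155) = (0 + 1/(0 - 100))*(-155) = (0 + 1/(-100))*(-155) = (0 - 1/100)*(-155) = -1/100*(-155) = 31/20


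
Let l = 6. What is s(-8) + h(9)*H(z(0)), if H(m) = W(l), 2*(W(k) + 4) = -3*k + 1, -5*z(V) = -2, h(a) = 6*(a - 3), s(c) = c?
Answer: -458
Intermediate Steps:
h(a) = -18 + 6*a (h(a) = 6*(-3 + a) = -18 + 6*a)
z(V) = 2/5 (z(V) = -1/5*(-2) = 2/5)
W(k) = -7/2 - 3*k/2 (W(k) = -4 + (-3*k + 1)/2 = -4 + (1 - 3*k)/2 = -4 + (1/2 - 3*k/2) = -7/2 - 3*k/2)
H(m) = -25/2 (H(m) = -7/2 - 3/2*6 = -7/2 - 9 = -25/2)
s(-8) + h(9)*H(z(0)) = -8 + (-18 + 6*9)*(-25/2) = -8 + (-18 + 54)*(-25/2) = -8 + 36*(-25/2) = -8 - 450 = -458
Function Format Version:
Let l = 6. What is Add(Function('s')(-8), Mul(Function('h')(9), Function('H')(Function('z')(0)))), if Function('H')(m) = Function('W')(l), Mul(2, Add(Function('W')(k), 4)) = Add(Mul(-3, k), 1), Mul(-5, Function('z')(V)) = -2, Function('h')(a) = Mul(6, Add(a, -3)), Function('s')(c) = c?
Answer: -458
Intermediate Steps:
Function('h')(a) = Add(-18, Mul(6, a)) (Function('h')(a) = Mul(6, Add(-3, a)) = Add(-18, Mul(6, a)))
Function('z')(V) = Rational(2, 5) (Function('z')(V) = Mul(Rational(-1, 5), -2) = Rational(2, 5))
Function('W')(k) = Add(Rational(-7, 2), Mul(Rational(-3, 2), k)) (Function('W')(k) = Add(-4, Mul(Rational(1, 2), Add(Mul(-3, k), 1))) = Add(-4, Mul(Rational(1, 2), Add(1, Mul(-3, k)))) = Add(-4, Add(Rational(1, 2), Mul(Rational(-3, 2), k))) = Add(Rational(-7, 2), Mul(Rational(-3, 2), k)))
Function('H')(m) = Rational(-25, 2) (Function('H')(m) = Add(Rational(-7, 2), Mul(Rational(-3, 2), 6)) = Add(Rational(-7, 2), -9) = Rational(-25, 2))
Add(Function('s')(-8), Mul(Function('h')(9), Function('H')(Function('z')(0)))) = Add(-8, Mul(Add(-18, Mul(6, 9)), Rational(-25, 2))) = Add(-8, Mul(Add(-18, 54), Rational(-25, 2))) = Add(-8, Mul(36, Rational(-25, 2))) = Add(-8, -450) = -458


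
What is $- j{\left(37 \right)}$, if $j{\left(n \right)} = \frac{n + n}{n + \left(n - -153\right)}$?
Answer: $- \frac{74}{227} \approx -0.32599$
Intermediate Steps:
$j{\left(n \right)} = \frac{2 n}{153 + 2 n}$ ($j{\left(n \right)} = \frac{2 n}{n + \left(n + 153\right)} = \frac{2 n}{n + \left(153 + n\right)} = \frac{2 n}{153 + 2 n}$)
$- j{\left(37 \right)} = - \frac{2 \cdot 37}{153 + 2 \cdot 37} = - \frac{2 \cdot 37}{153 + 74} = - \frac{2 \cdot 37}{227} = \left(-1\right) \frac{74}{227} = - \frac{74}{227}$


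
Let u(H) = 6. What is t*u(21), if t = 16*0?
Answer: 0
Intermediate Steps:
t = 0
t*u(21) = 0*6 = 0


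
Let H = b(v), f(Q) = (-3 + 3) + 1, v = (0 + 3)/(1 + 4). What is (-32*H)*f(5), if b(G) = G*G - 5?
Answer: 3712/25 ≈ 148.48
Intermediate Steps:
v = ⅗ (v = 3/5 = 3*(⅕) = ⅗ ≈ 0.60000)
f(Q) = 1 (f(Q) = 0 + 1 = 1)
b(G) = -5 + G² (b(G) = G² - 5 = -5 + G²)
H = -116/25 (H = -5 + (⅗)² = -5 + 9/25 = -116/25 ≈ -4.6400)
(-32*H)*f(5) = -32*(-116/25)*1 = (3712/25)*1 = 3712/25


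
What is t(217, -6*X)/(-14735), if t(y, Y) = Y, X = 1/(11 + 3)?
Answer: 3/103145 ≈ 2.9085e-5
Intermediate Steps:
X = 1/14 ≈ 0.071429
t(217, -6*X)/(-14735) = -6*1/14/(-14735) = -3/7*(-1/14735) = 3/103145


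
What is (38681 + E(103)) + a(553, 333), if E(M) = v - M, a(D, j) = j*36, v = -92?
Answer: 50474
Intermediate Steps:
a(D, j) = 36*j
E(M) = -92 - M
(38681 + E(103)) + a(553, 333) = (38681 + (-92 - 1*103)) + 36*333 = (38681 + (-92 - 103)) + 11988 = (38681 - 195) + 11988 = 38486 + 11988 = 50474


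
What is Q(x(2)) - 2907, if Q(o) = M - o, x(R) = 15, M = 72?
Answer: -2850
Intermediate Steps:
Q(o) = 72 - o
Q(x(2)) - 2907 = (72 - 1*15) - 2907 = (72 - 15) - 2907 = 57 - 2907 = -2850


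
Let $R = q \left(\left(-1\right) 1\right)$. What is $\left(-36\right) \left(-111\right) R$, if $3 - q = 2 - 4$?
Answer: $-19980$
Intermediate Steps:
$q = 5$ ($q = 3 - \left(2 - 4\right) = 3 - -2 = 3 + 2 = 5$)
$R = -5$ ($R = 5 \left(\left(-1\right) 1\right) = 5 \left(-1\right) = -5$)
$\left(-36\right) \left(-111\right) R = \left(-36\right) \left(-111\right) \left(-5\right) = 3996 \left(-5\right) = -19980$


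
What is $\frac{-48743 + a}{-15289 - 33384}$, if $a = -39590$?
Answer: $\frac{88333}{48673} \approx 1.8148$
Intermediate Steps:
$\frac{-48743 + a}{-15289 - 33384} = \frac{-48743 - 39590}{-15289 - 33384} = - \frac{88333}{-48673} = \left(-88333\right) \left(- \frac{1}{48673}\right) = \frac{88333}{48673}$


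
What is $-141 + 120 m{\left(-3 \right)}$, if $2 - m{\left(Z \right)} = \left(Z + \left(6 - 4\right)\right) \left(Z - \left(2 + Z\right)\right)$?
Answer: $-141$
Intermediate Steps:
$m{\left(Z \right)} = 6 + 2 Z$ ($m{\left(Z \right)} = 2 - \left(Z + \left(6 - 4\right)\right) \left(Z - \left(2 + Z\right)\right) = 2 - \left(Z + 2\right) \left(-2\right) = 2 - \left(2 + Z\right) \left(-2\right) = 2 - \left(-4 - 2 Z\right) = 2 + \left(4 + 2 Z\right) = 6 + 2 Z$)
$-141 + 120 m{\left(-3 \right)} = -141 + 120 \left(6 + 2 \left(-3\right)\right) = -141 + 120 \left(6 - 6\right) = -141 + 120 \cdot 0 = -141 + 0 = -141$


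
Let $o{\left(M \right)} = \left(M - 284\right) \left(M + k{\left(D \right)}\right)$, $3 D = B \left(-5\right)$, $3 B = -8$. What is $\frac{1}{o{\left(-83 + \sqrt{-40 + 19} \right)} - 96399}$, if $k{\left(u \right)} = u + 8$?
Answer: $\frac{9 i}{- 634735 i + 3938 \sqrt{21}} \approx -1.4168 \cdot 10^{-5} + 4.028 \cdot 10^{-7} i$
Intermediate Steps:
$B = - \frac{8}{3}$ ($B = \frac{1}{3} \left(-8\right) = - \frac{8}{3} \approx -2.6667$)
$D = \frac{40}{9}$ ($D = \frac{\left(- \frac{8}{3}\right) \left(-5\right)}{3} = \frac{1}{3} \cdot \frac{40}{3} = \frac{40}{9} \approx 4.4444$)
$k{\left(u \right)} = 8 + u$
$o{\left(M \right)} = \left(-284 + M\right) \left(\frac{112}{9} + M\right)$ ($o{\left(M \right)} = \left(M - 284\right) \left(M + \left(8 + \frac{40}{9}\right)\right) = \left(-284 + M\right) \left(M + \frac{112}{9}\right) = \left(-284 + M\right) \left(\frac{112}{9} + M\right)$)
$\frac{1}{o{\left(-83 + \sqrt{-40 + 19} \right)} - 96399} = \frac{1}{\left(- \frac{31808}{9} + \left(-83 + \sqrt{-40 + 19}\right)^{2} - \frac{2444 \left(-83 + \sqrt{-40 + 19}\right)}{9}\right) - 96399} = \frac{1}{\left(- \frac{31808}{9} + \left(-83 + \sqrt{-21}\right)^{2} - \frac{2444 \left(-83 + \sqrt{-21}\right)}{9}\right) - 96399} = \frac{1}{\left(- \frac{31808}{9} + \left(-83 + i \sqrt{21}\right)^{2} - \frac{2444 \left(-83 + i \sqrt{21}\right)}{9}\right) - 96399} = \frac{1}{\left(- \frac{31808}{9} + \left(-83 + i \sqrt{21}\right)^{2} + \left(\frac{202852}{9} - \frac{2444 i \sqrt{21}}{9}\right)\right) - 96399} = \frac{1}{\left(\frac{171044}{9} + \left(-83 + i \sqrt{21}\right)^{2} - \frac{2444 i \sqrt{21}}{9}\right) - 96399} = \frac{1}{- \frac{696547}{9} + \left(-83 + i \sqrt{21}\right)^{2} - \frac{2444 i \sqrt{21}}{9}}$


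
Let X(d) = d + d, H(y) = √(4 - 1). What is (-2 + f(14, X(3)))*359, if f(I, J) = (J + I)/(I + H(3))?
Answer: -38054/193 - 7180*√3/193 ≈ -261.61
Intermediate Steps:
H(y) = √3
X(d) = 2*d
f(I, J) = (I + J)/(I + √3) (f(I, J) = (J + I)/(I + √3) = (I + J)/(I + √3))
(-2 + f(14, X(3)))*359 = (-2 + (14 + 2*3)/(14 + √3))*359 = (-2 + (14 + 6)/(14 + √3))*359 = (-2 + 20/(14 + √3))*359 = -718 + 7180/(14 + √3)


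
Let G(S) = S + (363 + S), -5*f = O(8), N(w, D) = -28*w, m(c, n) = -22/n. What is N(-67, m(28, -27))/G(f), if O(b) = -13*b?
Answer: 1340/289 ≈ 4.6367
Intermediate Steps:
N(w, D) = -28*w
f = 104/5 (f = -(-13)*8/5 = -⅕*(-104) = 104/5 ≈ 20.800)
G(S) = 363 + 2*S
N(-67, m(28, -27))/G(f) = (-28*(-67))/(363 + 2*(104/5)) = 1876/(363 + 208/5) = 1876/(2023/5) = 1876*(5/2023) = 1340/289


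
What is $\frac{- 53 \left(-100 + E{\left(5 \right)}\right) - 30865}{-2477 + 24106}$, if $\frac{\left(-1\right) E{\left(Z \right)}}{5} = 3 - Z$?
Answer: $- \frac{26095}{21629} \approx -1.2065$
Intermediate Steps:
$E{\left(Z \right)} = -15 + 5 Z$ ($E{\left(Z \right)} = - 5 \left(3 - Z\right) = -15 + 5 Z$)
$\frac{- 53 \left(-100 + E{\left(5 \right)}\right) - 30865}{-2477 + 24106} = \frac{- 53 \left(-100 + \left(-15 + 5 \cdot 5\right)\right) - 30865}{-2477 + 24106} = \frac{- 53 \left(-100 + \left(-15 + 25\right)\right) - 30865}{21629} = \left(- 53 \left(-100 + 10\right) - 30865\right) \frac{1}{21629} = \left(\left(-53\right) \left(-90\right) - 30865\right) \frac{1}{21629} = \left(4770 - 30865\right) \frac{1}{21629} = \left(-26095\right) \frac{1}{21629} = - \frac{26095}{21629}$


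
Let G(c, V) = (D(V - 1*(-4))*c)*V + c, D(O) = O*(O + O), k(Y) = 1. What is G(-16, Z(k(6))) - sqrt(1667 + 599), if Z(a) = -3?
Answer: 80 - sqrt(2266) ≈ 32.397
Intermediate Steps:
D(O) = 2*O**2 (D(O) = O*(2*O) = 2*O**2)
G(c, V) = c + 2*V*c*(4 + V)**2 (G(c, V) = ((2*(V - 1*(-4))**2)*c)*V + c = ((2*(V + 4)**2)*c)*V + c = ((2*(4 + V)**2)*c)*V + c = (2*c*(4 + V)**2)*V + c = 2*V*c*(4 + V)**2 + c = c + 2*V*c*(4 + V)**2)
G(-16, Z(k(6))) - sqrt(1667 + 599) = -16*(1 + 2*(-3)*(4 - 3)**2) - sqrt(1667 + 599) = -16*(1 + 2*(-3)*1**2) - sqrt(2266) = -16*(1 + 2*(-3)*1) - sqrt(2266) = -16*(1 - 6) - sqrt(2266) = -16*(-5) - sqrt(2266) = 80 - sqrt(2266)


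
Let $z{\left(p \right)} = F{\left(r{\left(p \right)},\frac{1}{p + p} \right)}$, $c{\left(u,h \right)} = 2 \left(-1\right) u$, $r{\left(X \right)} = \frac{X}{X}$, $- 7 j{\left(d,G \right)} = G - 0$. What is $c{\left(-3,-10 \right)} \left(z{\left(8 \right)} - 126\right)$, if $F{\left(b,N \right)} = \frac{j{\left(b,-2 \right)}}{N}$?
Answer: $- \frac{5100}{7} \approx -728.57$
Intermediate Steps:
$j{\left(d,G \right)} = - \frac{G}{7}$ ($j{\left(d,G \right)} = - \frac{G - 0}{7} = - \frac{G + 0}{7} = - \frac{G}{7}$)
$r{\left(X \right)} = 1$
$c{\left(u,h \right)} = - 2 u$
$F{\left(b,N \right)} = \frac{2}{7 N}$ ($F{\left(b,N \right)} = \frac{\left(- \frac{1}{7}\right) \left(-2\right)}{N} = \frac{2}{7 N}$)
$z{\left(p \right)} = \frac{4 p}{7}$ ($z{\left(p \right)} = \frac{2}{7 \frac{1}{p + p}} = \frac{2}{7 \frac{1}{2 p}} = \frac{2 \cdot 2 p}{7} = \frac{4 p}{7}$)
$c{\left(-3,-10 \right)} \left(z{\left(8 \right)} - 126\right) = \left(-2\right) \left(-3\right) \left(\frac{4}{7} \cdot 8 - 126\right) = 6 \left(\frac{32}{7} - 126\right) = 6 \left(- \frac{850}{7}\right) = - \frac{5100}{7}$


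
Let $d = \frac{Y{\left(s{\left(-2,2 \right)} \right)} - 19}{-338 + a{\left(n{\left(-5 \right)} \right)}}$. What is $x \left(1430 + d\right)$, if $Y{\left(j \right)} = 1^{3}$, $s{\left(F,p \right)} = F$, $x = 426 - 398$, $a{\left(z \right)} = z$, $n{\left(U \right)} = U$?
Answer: $\frac{1962032}{49} \approx 40042.0$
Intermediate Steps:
$x = 28$
$Y{\left(j \right)} = 1$
$d = \frac{18}{343}$ ($d = \frac{1 - 19}{-338 - 5} = - \frac{18}{-343} = \left(-18\right) \left(- \frac{1}{343}\right) = \frac{18}{343} \approx 0.052478$)
$x \left(1430 + d\right) = 28 \left(1430 + \frac{18}{343}\right) = 28 \cdot \frac{490508}{343} = \frac{1962032}{49}$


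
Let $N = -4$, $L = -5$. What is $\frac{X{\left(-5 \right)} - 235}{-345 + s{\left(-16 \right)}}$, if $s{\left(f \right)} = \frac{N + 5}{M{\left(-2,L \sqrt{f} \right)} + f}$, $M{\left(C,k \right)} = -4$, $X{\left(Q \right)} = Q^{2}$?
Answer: $\frac{4200}{6901} \approx 0.60861$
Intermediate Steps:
$s{\left(f \right)} = \frac{1}{-4 + f}$ ($s{\left(f \right)} = \frac{-4 + 5}{-4 + f} = 1 \frac{1}{-4 + f} = \frac{1}{-4 + f}$)
$\frac{X{\left(-5 \right)} - 235}{-345 + s{\left(-16 \right)}} = \frac{\left(-5\right)^{2} - 235}{-345 + \frac{1}{-4 - 16}} = \frac{25 - 235}{-345 + \frac{1}{-20}} = - \frac{210}{-345 - \frac{1}{20}} = - \frac{210}{- \frac{6901}{20}} = \left(-210\right) \left(- \frac{20}{6901}\right) = \frac{4200}{6901}$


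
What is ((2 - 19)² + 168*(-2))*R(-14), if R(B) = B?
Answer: 658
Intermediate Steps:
((2 - 19)² + 168*(-2))*R(-14) = ((2 - 19)² + 168*(-2))*(-14) = ((-17)² - 336)*(-14) = (289 - 336)*(-14) = -47*(-14) = 658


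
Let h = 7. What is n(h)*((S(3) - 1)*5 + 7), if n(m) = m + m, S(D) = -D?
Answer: -182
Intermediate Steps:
n(m) = 2*m
n(h)*((S(3) - 1)*5 + 7) = (2*7)*((-1*3 - 1)*5 + 7) = 14*((-3 - 1)*5 + 7) = 14*(-4*5 + 7) = 14*(-20 + 7) = 14*(-13) = -182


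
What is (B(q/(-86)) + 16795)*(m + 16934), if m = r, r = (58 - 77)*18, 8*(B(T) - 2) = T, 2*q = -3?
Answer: 23967843975/86 ≈ 2.7870e+8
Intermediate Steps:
q = -3/2 (q = (1/2)*(-3) = -3/2 ≈ -1.5000)
B(T) = 2 + T/8
r = -342 (r = -19*18 = -342)
m = -342
(B(q/(-86)) + 16795)*(m + 16934) = ((2 + (-3/2/(-86))/8) + 16795)*(-342 + 16934) = ((2 + (-3/2*(-1/86))/8) + 16795)*16592 = ((2 + (1/8)*(3/172)) + 16795)*16592 = ((2 + 3/1376) + 16795)*16592 = (2755/1376 + 16795)*16592 = (23112675/1376)*16592 = 23967843975/86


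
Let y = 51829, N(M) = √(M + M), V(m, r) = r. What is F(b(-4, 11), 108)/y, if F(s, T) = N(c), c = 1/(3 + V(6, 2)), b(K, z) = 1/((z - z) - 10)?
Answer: √10/259145 ≈ 1.2203e-5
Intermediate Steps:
b(K, z) = -⅒ (b(K, z) = 1/(0 - 10) = 1/(-10) = -⅒)
c = ⅕ (c = 1/(3 + 2) = 1/5 = ⅕ ≈ 0.20000)
N(M) = √2*√M (N(M) = √(2*M) = √2*√M)
F(s, T) = √10/5 (F(s, T) = √2*√(⅕) = √2*(√5/5) = √10/5)
F(b(-4, 11), 108)/y = (√10/5)/51829 = (√10/5)*(1/51829) = √10/259145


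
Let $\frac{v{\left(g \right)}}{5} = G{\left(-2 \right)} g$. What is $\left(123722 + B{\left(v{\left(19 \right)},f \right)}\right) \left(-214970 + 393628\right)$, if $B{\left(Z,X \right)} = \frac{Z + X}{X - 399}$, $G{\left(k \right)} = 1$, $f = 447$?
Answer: $\frac{265271309071}{12} \approx 2.2106 \cdot 10^{10}$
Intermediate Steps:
$v{\left(g \right)} = 5 g$ ($v{\left(g \right)} = 5 \cdot 1 g = 5 g$)
$B{\left(Z,X \right)} = \frac{X + Z}{-399 + X}$
$\left(123722 + B{\left(v{\left(19 \right)},f \right)}\right) \left(-214970 + 393628\right) = \left(123722 + \frac{447 + 5 \cdot 19}{-399 + 447}\right) \left(-214970 + 393628\right) = \left(123722 + \frac{447 + 95}{48}\right) 178658 = \left(123722 + \frac{1}{48} \cdot 542\right) 178658 = \left(123722 + \frac{271}{24}\right) 178658 = \frac{2969599}{24} \cdot 178658 = \frac{265271309071}{12}$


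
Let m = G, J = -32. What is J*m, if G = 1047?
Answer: -33504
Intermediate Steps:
m = 1047
J*m = -32*1047 = -33504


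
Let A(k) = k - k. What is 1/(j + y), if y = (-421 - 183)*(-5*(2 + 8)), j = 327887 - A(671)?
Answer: 1/358087 ≈ 2.7926e-6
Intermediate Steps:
A(k) = 0
j = 327887 (j = 327887 - 1*0 = 327887 + 0 = 327887)
y = 30200 (y = -(-3020)*10 = -604*(-50) = 30200)
1/(j + y) = 1/(327887 + 30200) = 1/358087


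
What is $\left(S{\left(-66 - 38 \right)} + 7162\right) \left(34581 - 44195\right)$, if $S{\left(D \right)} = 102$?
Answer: $-69836096$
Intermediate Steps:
$\left(S{\left(-66 - 38 \right)} + 7162\right) \left(34581 - 44195\right) = \left(102 + 7162\right) \left(34581 - 44195\right) = 7264 \left(-9614\right) = -69836096$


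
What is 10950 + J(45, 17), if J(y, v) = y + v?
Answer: 11012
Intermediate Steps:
J(y, v) = v + y
10950 + J(45, 17) = 10950 + (17 + 45) = 10950 + 62 = 11012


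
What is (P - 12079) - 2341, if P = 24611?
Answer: 10191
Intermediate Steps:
(P - 12079) - 2341 = (24611 - 12079) - 2341 = 12532 - 2341 = 10191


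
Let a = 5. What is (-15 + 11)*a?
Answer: -20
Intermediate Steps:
(-15 + 11)*a = (-15 + 11)*5 = -4*5 = -20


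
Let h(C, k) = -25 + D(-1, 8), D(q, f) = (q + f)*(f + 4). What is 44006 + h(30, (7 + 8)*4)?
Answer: 44065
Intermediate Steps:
D(q, f) = (4 + f)*(f + q) (D(q, f) = (f + q)*(4 + f) = (4 + f)*(f + q))
h(C, k) = 59 (h(C, k) = -25 + (8² + 4*8 + 4*(-1) + 8*(-1)) = -25 + (64 + 32 - 4 - 8) = -25 + 84 = 59)
44006 + h(30, (7 + 8)*4) = 44006 + 59 = 44065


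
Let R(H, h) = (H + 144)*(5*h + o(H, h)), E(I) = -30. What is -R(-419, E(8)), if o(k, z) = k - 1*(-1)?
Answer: -156200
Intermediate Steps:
o(k, z) = 1 + k (o(k, z) = k + 1 = 1 + k)
R(H, h) = (144 + H)*(1 + H + 5*h) (R(H, h) = (H + 144)*(5*h + (1 + H)) = (144 + H)*(1 + H + 5*h))
-R(-419, E(8)) = -(144 + (-419)**2 + 145*(-419) + 720*(-30) + 5*(-419)*(-30)) = -(144 + 175561 - 60755 - 21600 + 62850) = -1*156200 = -156200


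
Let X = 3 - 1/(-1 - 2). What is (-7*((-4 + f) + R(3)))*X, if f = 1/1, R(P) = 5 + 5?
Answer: -490/3 ≈ -163.33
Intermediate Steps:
R(P) = 10
f = 1
X = 10/3 (X = 3 - 1/(-3) = 3 - 1*(-⅓) = 3 + ⅓ = 10/3 ≈ 3.3333)
(-7*((-4 + f) + R(3)))*X = -7*((-4 + 1) + 10)*(10/3) = -7*(-3 + 10)*(10/3) = -7*7*(10/3) = -49*10/3 = -490/3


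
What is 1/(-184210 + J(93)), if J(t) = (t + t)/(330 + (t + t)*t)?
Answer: -2938/541208949 ≈ -5.4286e-6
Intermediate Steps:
J(t) = 2*t/(330 + 2*t**2) (J(t) = (2*t)/(330 + (2*t)*t) = (2*t)/(330 + 2*t**2) = 2*t/(330 + 2*t**2))
1/(-184210 + J(93)) = 1/(-184210 + 93/(165 + 93**2)) = 1/(-184210 + 93/(165 + 8649)) = 1/(-184210 + 93/8814) = 1/(-184210 + 93*(1/8814)) = 1/(-184210 + 31/2938) = 1/(-541208949/2938) = -2938/541208949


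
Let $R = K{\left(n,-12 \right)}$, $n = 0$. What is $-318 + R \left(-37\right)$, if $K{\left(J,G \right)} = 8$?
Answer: $-614$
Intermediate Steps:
$R = 8$
$-318 + R \left(-37\right) = -318 + 8 \left(-37\right) = -318 - 296 = -614$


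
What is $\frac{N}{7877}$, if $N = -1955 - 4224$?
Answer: $- \frac{6179}{7877} \approx -0.78444$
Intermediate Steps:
$N = -6179$ ($N = -1955 - 4224 = -6179$)
$\frac{N}{7877} = - \frac{6179}{7877}$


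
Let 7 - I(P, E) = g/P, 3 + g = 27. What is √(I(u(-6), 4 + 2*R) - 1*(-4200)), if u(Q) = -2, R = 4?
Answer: √4219 ≈ 64.954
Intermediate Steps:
g = 24 (g = -3 + 27 = 24)
I(P, E) = 7 - 24/P
√(I(u(-6), 4 + 2*R) - 1*(-4200)) = √((7 - 24/(-2)) - 1*(-4200)) = √((7 - 24*(-½)) + 4200) = √((7 + 12) + 4200) = √(19 + 4200) = √4219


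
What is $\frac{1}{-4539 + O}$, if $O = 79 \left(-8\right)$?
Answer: $- \frac{1}{5171} \approx -0.00019339$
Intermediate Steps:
$O = -632$
$\frac{1}{-4539 + O} = \frac{1}{-4539 - 632} = \frac{1}{-5171} = - \frac{1}{5171}$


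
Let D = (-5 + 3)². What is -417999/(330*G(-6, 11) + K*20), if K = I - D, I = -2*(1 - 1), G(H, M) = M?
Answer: -417999/3550 ≈ -117.75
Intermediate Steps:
I = 0 (I = -2*0 = 0)
D = 4 (D = (-2)² = 4)
K = -4 (K = 0 - 1*4 = 0 - 4 = -4)
-417999/(330*G(-6, 11) + K*20) = -417999/(330*11 - 4*20) = -417999/(3630 - 80) = -417999/3550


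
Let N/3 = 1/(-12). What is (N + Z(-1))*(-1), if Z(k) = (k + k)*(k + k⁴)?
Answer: ¼ ≈ 0.25000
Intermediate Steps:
N = -¼ (N = 3/(-12) = 3*(-1/12) = -¼ ≈ -0.25000)
Z(k) = 2*k*(k + k⁴) (Z(k) = (2*k)*(k + k⁴) = 2*k*(k + k⁴))
(N + Z(-1))*(-1) = (-¼ + 2*(-1)²*(1 + (-1)³))*(-1) = (-¼ + 2*1*(1 - 1))*(-1) = (-¼ + 2*1*0)*(-1) = (-¼ + 0)*(-1) = -¼*(-1) = ¼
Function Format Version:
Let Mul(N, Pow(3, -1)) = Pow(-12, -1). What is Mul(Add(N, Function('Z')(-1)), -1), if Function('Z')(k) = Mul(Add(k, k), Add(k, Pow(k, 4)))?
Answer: Rational(1, 4) ≈ 0.25000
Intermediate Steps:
N = Rational(-1, 4) (N = Mul(3, Pow(-12, -1)) = Mul(3, Rational(-1, 12)) = Rational(-1, 4) ≈ -0.25000)
Function('Z')(k) = Mul(2, k, Add(k, Pow(k, 4))) (Function('Z')(k) = Mul(Mul(2, k), Add(k, Pow(k, 4))) = Mul(2, k, Add(k, Pow(k, 4))))
Mul(Add(N, Function('Z')(-1)), -1) = Mul(Add(Rational(-1, 4), Mul(2, Pow(-1, 2), Add(1, Pow(-1, 3)))), -1) = Mul(Add(Rational(-1, 4), Mul(2, 1, Add(1, -1))), -1) = Mul(Add(Rational(-1, 4), Mul(2, 1, 0)), -1) = Mul(Add(Rational(-1, 4), 0), -1) = Mul(Rational(-1, 4), -1) = Rational(1, 4)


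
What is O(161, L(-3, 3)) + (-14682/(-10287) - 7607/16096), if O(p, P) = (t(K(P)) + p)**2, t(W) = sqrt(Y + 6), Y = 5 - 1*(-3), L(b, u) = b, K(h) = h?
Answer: 1431487916461/55193184 + 322*sqrt(14) ≈ 27141.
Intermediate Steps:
Y = 8 (Y = 5 + 3 = 8)
t(W) = sqrt(14) (t(W) = sqrt(8 + 6) = sqrt(14))
O(p, P) = (p + sqrt(14))**2 (O(p, P) = (sqrt(14) + p)**2 = (p + sqrt(14))**2)
O(161, L(-3, 3)) + (-14682/(-10287) - 7607/16096) = (161 + sqrt(14))**2 + (-14682/(-10287) - 7607/16096) = (161 + sqrt(14))**2 + (-14682*(-1/10287) - 7607*1/16096) = (161 + sqrt(14))**2 + (4894/3429 - 7607/16096) = (161 + sqrt(14))**2 + 52689421/55193184 = 52689421/55193184 + (161 + sqrt(14))**2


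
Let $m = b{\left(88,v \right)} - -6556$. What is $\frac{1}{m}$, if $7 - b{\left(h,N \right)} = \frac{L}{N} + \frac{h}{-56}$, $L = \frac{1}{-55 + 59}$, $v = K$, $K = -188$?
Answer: $\frac{5264}{34555911} \approx 0.00015233$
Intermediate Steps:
$v = -188$
$L = \frac{1}{4} \approx 0.25$
$b{\left(h,N \right)} = 7 - \frac{1}{4 N} + \frac{h}{56}$ ($b{\left(h,N \right)} = 7 - \left(\frac{1}{4 N} + \frac{h}{-56}\right) = 7 - \left(\frac{1}{4 N} + h \left(- \frac{1}{56}\right)\right) = 7 - \left(\frac{1}{4 N} - \frac{h}{56}\right) = 7 - \left(- \frac{h}{56} + \frac{1}{4 N}\right) = 7 + \left(- \frac{1}{4 N} + \frac{h}{56}\right) = 7 - \frac{1}{4 N} + \frac{h}{56}$)
$m = \frac{34555911}{5264}$ ($m = \frac{-14 - 188 \left(392 + 88\right)}{56 \left(-188\right)} - -6556 = \frac{1}{56} \left(- \frac{1}{188}\right) \left(-14 - 90240\right) + 6556 = \frac{1}{56} \left(- \frac{1}{188}\right) \left(-90254\right) + 6556 = \frac{45127}{5264} + 6556 = \frac{34555911}{5264} \approx 6564.6$)
$\frac{1}{m} = \frac{1}{\frac{34555911}{5264}} = \frac{5264}{34555911}$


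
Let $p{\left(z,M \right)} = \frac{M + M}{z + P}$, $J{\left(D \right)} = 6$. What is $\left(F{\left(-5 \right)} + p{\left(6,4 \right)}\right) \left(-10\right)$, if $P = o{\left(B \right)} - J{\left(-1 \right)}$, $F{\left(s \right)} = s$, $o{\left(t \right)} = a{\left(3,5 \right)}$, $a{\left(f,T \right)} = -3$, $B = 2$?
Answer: $\frac{230}{3} \approx 76.667$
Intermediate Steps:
$o{\left(t \right)} = -3$
$P = -9$ ($P = -3 - 6 = -9$)
$p{\left(z,M \right)} = \frac{2 M}{-9 + z}$ ($p{\left(z,M \right)} = \frac{M + M}{z - 9} = \frac{2 M}{-9 + z}$)
$\left(F{\left(-5 \right)} + p{\left(6,4 \right)}\right) \left(-10\right) = \left(-5 + 2 \cdot 4 \frac{1}{-9 + 6}\right) \left(-10\right) = \left(-5 + 2 \cdot 4 \frac{1}{-3}\right) \left(-10\right) = \left(-5 + 2 \cdot 4 \left(- \frac{1}{3}\right)\right) \left(-10\right) = \left(-5 - \frac{8}{3}\right) \left(-10\right) = \left(- \frac{23}{3}\right) \left(-10\right) = \frac{230}{3}$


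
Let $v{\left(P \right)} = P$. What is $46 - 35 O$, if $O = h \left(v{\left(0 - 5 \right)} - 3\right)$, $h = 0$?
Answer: $46$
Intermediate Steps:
$O = 0$ ($O = 0 \left(\left(0 - 5\right) - 3\right) = 0 \left(-5 - 3\right) = 0 \left(-8\right) = 0$)
$46 - 35 O = 46 - 0 = 46 + 0 = 46$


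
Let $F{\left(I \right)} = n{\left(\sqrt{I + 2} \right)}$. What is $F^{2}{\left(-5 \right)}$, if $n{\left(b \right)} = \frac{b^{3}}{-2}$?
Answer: $- \frac{27}{4} \approx -6.75$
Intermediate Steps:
$n{\left(b \right)} = - \frac{b^{3}}{2}$ ($n{\left(b \right)} = b^{3} \left(- \frac{1}{2}\right) = - \frac{b^{3}}{2}$)
$F{\left(I \right)} = - \frac{\left(2 + I\right)^{\frac{3}{2}}}{2}$ ($F{\left(I \right)} = - \frac{\left(\sqrt{I + 2}\right)^{3}}{2} = - \frac{\left(\sqrt{2 + I}\right)^{3}}{2} = - \frac{\left(2 + I\right)^{\frac{3}{2}}}{2}$)
$F^{2}{\left(-5 \right)} = \left(- \frac{\left(2 - 5\right)^{\frac{3}{2}}}{2}\right)^{2} = \left(- \frac{\left(-3\right)^{\frac{3}{2}}}{2}\right)^{2} = \left(- \frac{\left(-3\right) i \sqrt{3}}{2}\right)^{2} = \left(\frac{3 i \sqrt{3}}{2}\right)^{2} = - \frac{27}{4}$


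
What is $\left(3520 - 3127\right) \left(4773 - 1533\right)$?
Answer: $1273320$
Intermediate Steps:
$\left(3520 - 3127\right) \left(4773 - 1533\right) = 393 \cdot 3240 = 1273320$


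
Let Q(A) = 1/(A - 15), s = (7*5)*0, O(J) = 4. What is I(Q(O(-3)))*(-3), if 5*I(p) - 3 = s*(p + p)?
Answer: -9/5 ≈ -1.8000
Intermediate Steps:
s = 0 (s = 35*0 = 0)
Q(A) = 1/(-15 + A)
I(p) = ⅗ (I(p) = ⅗ + (0*(p + p))/5 = ⅗ + (0*(2*p))/5 = ⅗ + (⅕)*0 = ⅗ + 0 = ⅗)
I(Q(O(-3)))*(-3) = (⅗)*(-3) = -9/5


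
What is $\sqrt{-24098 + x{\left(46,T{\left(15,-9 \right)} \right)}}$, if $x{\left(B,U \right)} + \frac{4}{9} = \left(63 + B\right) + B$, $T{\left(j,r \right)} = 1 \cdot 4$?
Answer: $\frac{i \sqrt{215491}}{3} \approx 154.74 i$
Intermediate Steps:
$T{\left(j,r \right)} = 4$
$x{\left(B,U \right)} = \frac{563}{9} + 2 B$ ($x{\left(B,U \right)} = - \frac{4}{9} + \left(\left(63 + B\right) + B\right) = - \frac{4}{9} + \left(63 + 2 B\right) = \frac{563}{9} + 2 B$)
$\sqrt{-24098 + x{\left(46,T{\left(15,-9 \right)} \right)}} = \sqrt{-24098 + \left(\frac{563}{9} + 2 \cdot 46\right)} = \sqrt{-24098 + \left(\frac{563}{9} + 92\right)} = \sqrt{-24098 + \frac{1391}{9}} = \sqrt{- \frac{215491}{9}} = \frac{i \sqrt{215491}}{3}$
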